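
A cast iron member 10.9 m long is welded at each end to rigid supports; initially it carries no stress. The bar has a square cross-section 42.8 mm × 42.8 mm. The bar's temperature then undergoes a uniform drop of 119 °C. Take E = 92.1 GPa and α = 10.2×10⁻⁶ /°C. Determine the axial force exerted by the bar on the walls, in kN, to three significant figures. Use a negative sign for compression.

Free thermal expansion αLΔT = 10.2e-6 · 10900 · -119 = -13.23 mm.
The walls impose strain ε = −(-13.23)/10900 = 1.2138e-03; σ = Eε = 92100 · 1.2138e-03 = 111.8 MPa.
Wall reaction R = σ·A = 111.8·1832 = 204800 N = 204.8 kN.

205 kN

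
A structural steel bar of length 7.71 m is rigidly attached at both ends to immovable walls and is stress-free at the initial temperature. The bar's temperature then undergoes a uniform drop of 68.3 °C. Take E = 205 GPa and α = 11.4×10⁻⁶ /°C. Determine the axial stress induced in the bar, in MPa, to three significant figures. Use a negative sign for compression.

160 MPa

Free thermal expansion αLΔT = 11.4e-6 · 7710 · -68.3 = -6.003 mm.
The walls impose strain ε = −(-6.003)/7710 = 7.7862e-04; σ = Eε = 205000 · 7.7862e-04 = 159.6 MPa.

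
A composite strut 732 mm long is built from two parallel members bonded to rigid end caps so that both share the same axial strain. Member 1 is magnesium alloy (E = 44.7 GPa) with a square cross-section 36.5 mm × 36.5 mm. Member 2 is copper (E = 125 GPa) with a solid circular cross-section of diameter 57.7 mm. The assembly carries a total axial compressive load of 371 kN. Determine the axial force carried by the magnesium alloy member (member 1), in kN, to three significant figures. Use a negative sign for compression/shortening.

A_1 = 1332 mm².
A_2 = 2615 mm².
Equal strain + equilibrium ⇒ each member carries load in proportion to AE: A₁E₁ = 59550000 N, A₂E₂ = 326900000 N, ΣAE = 386400000 N.
F₁ = P·A₁E₁/ΣAE = -371000·59550000/386400000 = -57180 N.

-57.2 kN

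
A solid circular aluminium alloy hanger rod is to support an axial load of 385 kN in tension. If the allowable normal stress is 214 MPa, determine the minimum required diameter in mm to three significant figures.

47.9 mm

Required area A ≥ P/σ_allow = 385000/214 = 1799 mm².
For a solid circular section, d ≥ √(4A/π) = 47.86 mm.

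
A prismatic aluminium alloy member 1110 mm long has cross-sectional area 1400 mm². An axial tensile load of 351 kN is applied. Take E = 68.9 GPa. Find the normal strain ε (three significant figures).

0.00364

σ = N/A = 250.7 MPa; ε = σ/E = 250.7/68900 = 3.639e-03.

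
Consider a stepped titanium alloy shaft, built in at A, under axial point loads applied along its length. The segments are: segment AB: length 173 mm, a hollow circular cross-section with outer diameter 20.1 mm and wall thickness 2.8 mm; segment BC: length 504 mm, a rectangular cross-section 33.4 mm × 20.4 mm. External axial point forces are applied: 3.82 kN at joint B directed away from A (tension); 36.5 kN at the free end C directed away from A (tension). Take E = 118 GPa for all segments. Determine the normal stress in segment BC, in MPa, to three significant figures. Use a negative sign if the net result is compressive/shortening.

53.6 MPa

Internal axial forces (sectioning from the free end, tension +): N_BC = 36.5 kN, N_AB = 40.32 kN.
A_BC = 681.4 mm².
σ_BC = N_BC/A_BC = 36500/681.4 = 53.57 MPa.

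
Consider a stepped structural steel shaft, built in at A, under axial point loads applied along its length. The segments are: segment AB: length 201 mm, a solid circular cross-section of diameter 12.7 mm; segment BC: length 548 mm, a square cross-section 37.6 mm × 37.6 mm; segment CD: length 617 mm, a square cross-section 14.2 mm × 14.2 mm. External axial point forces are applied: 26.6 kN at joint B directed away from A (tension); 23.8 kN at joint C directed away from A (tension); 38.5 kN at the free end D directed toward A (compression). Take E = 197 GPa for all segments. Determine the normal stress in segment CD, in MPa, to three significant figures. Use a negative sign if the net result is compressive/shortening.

-191 MPa

Internal axial forces (sectioning from the free end, tension +): N_CD = -38.5 kN, N_BC = -14.7 kN, N_AB = 11.9 kN.
A_CD = 201.6 mm².
σ_CD = N_CD/A_CD = -38500/201.6 = -190.9 MPa.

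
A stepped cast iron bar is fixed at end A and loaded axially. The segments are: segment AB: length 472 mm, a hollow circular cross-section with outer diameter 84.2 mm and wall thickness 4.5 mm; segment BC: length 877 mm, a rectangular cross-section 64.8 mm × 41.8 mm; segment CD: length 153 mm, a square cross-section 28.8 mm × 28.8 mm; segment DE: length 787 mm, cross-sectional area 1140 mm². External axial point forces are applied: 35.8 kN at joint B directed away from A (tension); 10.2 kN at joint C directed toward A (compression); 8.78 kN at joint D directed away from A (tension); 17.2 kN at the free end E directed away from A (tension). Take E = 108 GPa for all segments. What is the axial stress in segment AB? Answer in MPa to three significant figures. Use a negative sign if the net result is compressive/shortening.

Internal axial forces (sectioning from the free end, tension +): N_DE = 17.2 kN, N_CD = 25.98 kN, N_BC = 15.78 kN, N_AB = 51.58 kN.
A_AB = 1127 mm².
σ_AB = N_AB/A_AB = 51580/1127 = 45.78 MPa.

45.8 MPa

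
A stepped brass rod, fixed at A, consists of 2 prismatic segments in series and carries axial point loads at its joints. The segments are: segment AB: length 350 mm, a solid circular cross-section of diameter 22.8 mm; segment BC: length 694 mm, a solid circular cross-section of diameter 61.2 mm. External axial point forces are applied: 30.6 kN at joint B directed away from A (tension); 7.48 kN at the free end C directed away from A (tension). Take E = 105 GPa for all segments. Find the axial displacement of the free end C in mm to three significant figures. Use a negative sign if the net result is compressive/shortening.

Internal axial forces (sectioning from the free end, tension +): N_BC = 7.48 kN, N_AB = 38.08 kN.
A_AB = 408.3 mm².
A_BC = 2942 mm².
δ_AB = 38080·350/(408.3·105000) = 0.3109 mm
δ_BC = 7480·694/(2942·105000) = 0.01681 mm
δ = Σδ_i = 0.3277 mm.

0.328 mm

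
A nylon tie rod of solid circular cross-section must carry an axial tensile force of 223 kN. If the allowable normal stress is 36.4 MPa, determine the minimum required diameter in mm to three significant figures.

88.3 mm

Required area A ≥ P/σ_allow = 223000/36.4 = 6126 mm².
For a solid circular section, d ≥ √(4A/π) = 88.32 mm.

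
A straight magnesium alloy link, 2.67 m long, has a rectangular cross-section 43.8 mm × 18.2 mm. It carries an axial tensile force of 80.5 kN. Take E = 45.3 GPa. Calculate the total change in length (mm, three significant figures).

A = 797.2 mm².
δ_mech = NL/(AE) = 80500·2670/(797.2·45300) = 5.952 mm.

5.95 mm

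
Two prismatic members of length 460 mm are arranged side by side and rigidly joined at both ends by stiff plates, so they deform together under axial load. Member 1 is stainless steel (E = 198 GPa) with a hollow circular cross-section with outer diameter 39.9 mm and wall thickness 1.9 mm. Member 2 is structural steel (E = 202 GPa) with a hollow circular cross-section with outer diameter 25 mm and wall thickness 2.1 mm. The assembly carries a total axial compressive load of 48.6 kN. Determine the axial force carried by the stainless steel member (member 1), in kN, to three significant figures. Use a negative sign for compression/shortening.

A_1 = 226.8 mm².
A_2 = 151.1 mm².
Equal strain + equilibrium ⇒ each member carries load in proportion to AE: A₁E₁ = 44910000 N, A₂E₂ = 30520000 N, ΣAE = 75430000 N.
F₁ = P·A₁E₁/ΣAE = -48600·44910000/75430000 = -28940 N.

-28.9 kN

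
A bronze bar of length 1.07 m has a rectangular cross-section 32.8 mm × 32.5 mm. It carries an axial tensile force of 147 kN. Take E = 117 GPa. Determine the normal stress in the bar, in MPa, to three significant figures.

138 MPa

A = 1066 mm².
σ = N/A = 147000/1066 = 137.9 MPa.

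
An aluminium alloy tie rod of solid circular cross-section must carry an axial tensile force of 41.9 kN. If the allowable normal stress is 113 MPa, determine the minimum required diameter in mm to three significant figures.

21.7 mm

Required area A ≥ P/σ_allow = 41900/113 = 370.8 mm².
For a solid circular section, d ≥ √(4A/π) = 21.73 mm.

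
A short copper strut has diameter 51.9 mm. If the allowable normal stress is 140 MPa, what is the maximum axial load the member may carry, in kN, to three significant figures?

296 kN

A = 2116 mm².
P_max = σ_allow · A = 140 · 2116 = 296200 N = 296.2 kN.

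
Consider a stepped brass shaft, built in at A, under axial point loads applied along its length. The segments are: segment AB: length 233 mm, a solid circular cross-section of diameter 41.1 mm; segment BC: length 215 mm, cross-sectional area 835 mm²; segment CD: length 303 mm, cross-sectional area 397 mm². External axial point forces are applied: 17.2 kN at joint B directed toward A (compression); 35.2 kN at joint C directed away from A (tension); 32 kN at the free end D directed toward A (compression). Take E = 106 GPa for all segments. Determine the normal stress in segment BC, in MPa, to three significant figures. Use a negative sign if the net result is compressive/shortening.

3.83 MPa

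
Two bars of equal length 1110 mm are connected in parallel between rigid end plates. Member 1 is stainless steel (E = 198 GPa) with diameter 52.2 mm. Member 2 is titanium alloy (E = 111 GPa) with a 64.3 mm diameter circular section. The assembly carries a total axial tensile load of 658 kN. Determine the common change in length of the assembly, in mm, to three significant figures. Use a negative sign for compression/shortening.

A_1 = 2140 mm².
A_2 = 3247 mm².
Equal strain + equilibrium ⇒ each member carries load in proportion to AE: A₁E₁ = 423700000 N, A₂E₂ = 360400000 N, ΣAE = 784200000 N.
δ = PL/ΣAE = 658000·1110/784200000 = 0.9314 mm.

0.931 mm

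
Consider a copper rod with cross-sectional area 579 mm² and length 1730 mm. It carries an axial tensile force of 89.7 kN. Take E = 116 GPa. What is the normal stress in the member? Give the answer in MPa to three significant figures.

155 MPa

σ = N/A = 89700/579 = 154.9 MPa.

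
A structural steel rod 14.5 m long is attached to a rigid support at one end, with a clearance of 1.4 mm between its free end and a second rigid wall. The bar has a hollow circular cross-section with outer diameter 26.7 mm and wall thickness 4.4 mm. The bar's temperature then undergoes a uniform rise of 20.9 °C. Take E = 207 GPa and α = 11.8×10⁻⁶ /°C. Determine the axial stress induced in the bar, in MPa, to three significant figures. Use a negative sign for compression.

-31.1 MPa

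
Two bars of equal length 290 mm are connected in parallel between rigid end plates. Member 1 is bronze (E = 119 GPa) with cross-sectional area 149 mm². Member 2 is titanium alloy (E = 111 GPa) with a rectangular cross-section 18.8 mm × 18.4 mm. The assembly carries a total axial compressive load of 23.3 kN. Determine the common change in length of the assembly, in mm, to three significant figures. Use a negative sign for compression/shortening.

A_2 = 345.9 mm².
Equal strain + equilibrium ⇒ each member carries load in proportion to AE: A₁E₁ = 17730000 N, A₂E₂ = 38400000 N, ΣAE = 56130000 N.
δ = PL/ΣAE = -23300·290/56130000 = -0.1204 mm.

-0.120 mm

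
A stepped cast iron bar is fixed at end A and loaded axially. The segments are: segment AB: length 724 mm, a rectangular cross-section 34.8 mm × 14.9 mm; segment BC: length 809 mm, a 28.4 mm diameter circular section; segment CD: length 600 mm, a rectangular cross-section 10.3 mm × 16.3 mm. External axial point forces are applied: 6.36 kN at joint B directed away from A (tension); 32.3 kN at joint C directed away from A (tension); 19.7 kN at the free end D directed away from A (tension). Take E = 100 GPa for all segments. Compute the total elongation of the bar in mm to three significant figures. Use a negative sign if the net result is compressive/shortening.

Internal axial forces (sectioning from the free end, tension +): N_CD = 19.7 kN, N_BC = 52 kN, N_AB = 58.36 kN.
A_AB = 518.5 mm².
A_BC = 633.5 mm².
A_CD = 167.9 mm².
δ_AB = 58360·724/(518.5·100000) = 0.8149 mm
δ_BC = 52000·809/(633.5·100000) = 0.6641 mm
δ_CD = 19700·600/(167.9·100000) = 0.704 mm
δ = Σδ_i = 2.183 mm.

2.18 mm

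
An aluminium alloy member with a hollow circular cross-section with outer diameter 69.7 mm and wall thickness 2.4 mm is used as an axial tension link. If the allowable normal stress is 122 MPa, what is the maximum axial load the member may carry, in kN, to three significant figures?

A = 507.4 mm².
P_max = σ_allow · A = 122 · 507.4 = 61910 N = 61.91 kN.

61.9 kN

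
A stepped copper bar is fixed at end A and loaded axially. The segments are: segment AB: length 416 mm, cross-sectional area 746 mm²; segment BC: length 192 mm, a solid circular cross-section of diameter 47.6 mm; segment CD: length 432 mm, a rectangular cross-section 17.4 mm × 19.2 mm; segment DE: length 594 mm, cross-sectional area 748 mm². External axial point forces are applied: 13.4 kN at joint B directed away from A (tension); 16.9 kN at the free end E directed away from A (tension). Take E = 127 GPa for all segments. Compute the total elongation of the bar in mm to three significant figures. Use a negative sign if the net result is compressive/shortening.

0.425 mm

Internal axial forces (sectioning from the free end, tension +): N_DE = 16.9 kN, N_CD = 16.9 kN, N_BC = 16.9 kN, N_AB = 30.3 kN.
A_BC = 1780 mm².
A_CD = 334.1 mm².
δ_AB = 30300·416/(746·127000) = 0.133 mm
δ_BC = 16900·192/(1780·127000) = 0.01436 mm
δ_CD = 16900·432/(334.1·127000) = 0.1721 mm
δ_DE = 16900·594/(748·127000) = 0.1057 mm
δ = Σδ_i = 0.4251 mm.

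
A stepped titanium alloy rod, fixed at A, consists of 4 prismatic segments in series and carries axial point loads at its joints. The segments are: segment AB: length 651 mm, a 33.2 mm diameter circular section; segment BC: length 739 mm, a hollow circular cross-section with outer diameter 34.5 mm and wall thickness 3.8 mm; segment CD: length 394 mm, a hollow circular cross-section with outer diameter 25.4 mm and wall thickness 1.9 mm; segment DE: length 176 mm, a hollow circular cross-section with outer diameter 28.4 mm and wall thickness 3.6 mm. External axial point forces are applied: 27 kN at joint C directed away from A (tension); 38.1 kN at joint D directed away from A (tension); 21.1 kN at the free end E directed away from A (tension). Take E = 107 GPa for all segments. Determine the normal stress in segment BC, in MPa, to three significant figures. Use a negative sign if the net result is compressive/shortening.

235 MPa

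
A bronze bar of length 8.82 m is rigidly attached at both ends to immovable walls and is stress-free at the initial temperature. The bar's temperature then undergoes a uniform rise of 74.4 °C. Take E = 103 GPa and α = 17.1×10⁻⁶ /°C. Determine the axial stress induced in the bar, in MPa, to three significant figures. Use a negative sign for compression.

Free thermal expansion αLΔT = 17.1e-6 · 8820 · 74.4 = 11.22 mm.
The walls impose strain ε = −(11.22)/8820 = -1.2722e-03; σ = Eε = 103000 · -1.2722e-03 = -131 MPa.

-131 MPa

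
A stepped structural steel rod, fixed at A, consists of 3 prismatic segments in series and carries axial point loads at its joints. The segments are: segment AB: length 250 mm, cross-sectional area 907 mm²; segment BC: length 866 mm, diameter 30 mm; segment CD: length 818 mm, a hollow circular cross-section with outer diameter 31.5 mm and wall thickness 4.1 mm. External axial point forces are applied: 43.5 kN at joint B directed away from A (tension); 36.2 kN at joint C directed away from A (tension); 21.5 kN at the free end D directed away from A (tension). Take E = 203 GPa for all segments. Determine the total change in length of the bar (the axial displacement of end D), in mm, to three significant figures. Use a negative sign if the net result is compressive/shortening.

0.731 mm

Internal axial forces (sectioning from the free end, tension +): N_CD = 21.5 kN, N_BC = 57.7 kN, N_AB = 101.2 kN.
A_BC = 706.9 mm².
A_CD = 352.9 mm².
δ_AB = 101200·250/(907·203000) = 0.1374 mm
δ_BC = 57700·866/(706.9·203000) = 0.3482 mm
δ_CD = 21500·818/(352.9·203000) = 0.2455 mm
δ = Σδ_i = 0.7311 mm.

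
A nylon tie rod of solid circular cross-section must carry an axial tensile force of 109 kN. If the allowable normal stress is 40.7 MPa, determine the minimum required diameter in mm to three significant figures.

58.4 mm

Required area A ≥ P/σ_allow = 109000/40.7 = 2678 mm².
For a solid circular section, d ≥ √(4A/π) = 58.39 mm.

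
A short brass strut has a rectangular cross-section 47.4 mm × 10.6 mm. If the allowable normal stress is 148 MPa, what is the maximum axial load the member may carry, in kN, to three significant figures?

A = 502.4 mm².
P_max = σ_allow · A = 148 · 502.4 = 74360 N = 74.36 kN.

74.4 kN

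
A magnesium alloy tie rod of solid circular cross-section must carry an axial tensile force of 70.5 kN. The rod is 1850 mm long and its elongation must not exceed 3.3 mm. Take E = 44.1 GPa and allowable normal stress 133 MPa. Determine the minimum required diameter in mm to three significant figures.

33.8 mm

Required area A ≥ P/σ_allow = 70500/133 = 530.1 mm².
For a solid circular section, d ≥ √(4A/π) = 25.98 mm.
Elongation limit: A ≥ PL/(Eδ_allow) = 70500·1850/(44100·3.3) = 896.2 mm² ⇒ d ≥ 33.78 mm.
The elongation limit governs.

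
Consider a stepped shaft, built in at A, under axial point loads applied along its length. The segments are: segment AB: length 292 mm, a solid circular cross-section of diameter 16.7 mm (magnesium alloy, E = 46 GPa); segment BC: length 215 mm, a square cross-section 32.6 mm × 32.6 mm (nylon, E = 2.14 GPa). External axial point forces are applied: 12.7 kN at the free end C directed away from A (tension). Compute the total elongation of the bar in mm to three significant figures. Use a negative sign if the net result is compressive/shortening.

1.57 mm

Internal axial forces (sectioning from the free end, tension +): N_BC = 12.7 kN, N_AB = 12.7 kN.
A_AB = 219 mm².
A_BC = 1063 mm².
δ_AB = 12700·292/(219·46000) = 0.368 mm
δ_BC = 12700·215/(1063·2140) = 1.201 mm
δ = Σδ_i = 1.569 mm.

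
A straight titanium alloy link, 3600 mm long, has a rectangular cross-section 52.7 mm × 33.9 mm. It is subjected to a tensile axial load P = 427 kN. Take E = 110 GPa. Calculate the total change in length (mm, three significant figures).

7.82 mm

A = 1787 mm².
δ_mech = NL/(AE) = 427000·3600/(1787·110000) = 7.822 mm.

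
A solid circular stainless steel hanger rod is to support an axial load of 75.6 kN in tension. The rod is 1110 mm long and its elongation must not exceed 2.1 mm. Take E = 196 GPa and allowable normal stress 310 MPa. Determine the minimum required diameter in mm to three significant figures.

17.6 mm

Required area A ≥ P/σ_allow = 75600/310 = 243.9 mm².
For a solid circular section, d ≥ √(4A/π) = 17.62 mm.
Elongation limit: A ≥ PL/(Eδ_allow) = 75600·1110/(196000·2.1) = 203.9 mm² ⇒ d ≥ 16.11 mm.
The stress limit governs.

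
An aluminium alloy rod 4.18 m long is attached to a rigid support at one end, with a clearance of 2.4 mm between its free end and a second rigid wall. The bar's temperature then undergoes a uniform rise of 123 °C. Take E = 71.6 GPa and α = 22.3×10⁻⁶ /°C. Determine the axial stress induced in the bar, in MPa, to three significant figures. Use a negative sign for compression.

-155 MPa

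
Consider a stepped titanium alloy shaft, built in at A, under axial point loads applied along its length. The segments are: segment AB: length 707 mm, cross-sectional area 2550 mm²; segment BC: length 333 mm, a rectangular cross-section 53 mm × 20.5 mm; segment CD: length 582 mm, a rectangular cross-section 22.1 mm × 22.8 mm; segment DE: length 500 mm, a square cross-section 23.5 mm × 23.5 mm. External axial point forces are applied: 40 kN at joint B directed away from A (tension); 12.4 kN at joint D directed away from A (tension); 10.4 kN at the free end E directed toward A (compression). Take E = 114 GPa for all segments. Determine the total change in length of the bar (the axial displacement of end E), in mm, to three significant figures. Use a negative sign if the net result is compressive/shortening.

Internal axial forces (sectioning from the free end, tension +): N_DE = -10.4 kN, N_CD = 2 kN, N_BC = 2 kN, N_AB = 42 kN.
A_BC = 1086 mm².
A_CD = 503.9 mm².
A_DE = 552.2 mm².
δ_AB = 42000·707/(2550·114000) = 0.1021 mm
δ_BC = 2000·333/(1086·114000) = 0.005377 mm
δ_CD = 2000·582/(503.9·114000) = 0.02026 mm
δ_DE = -10400·500/(552.2·114000) = -0.0826 mm
δ = Σδ_i = 0.04519 mm.

0.0452 mm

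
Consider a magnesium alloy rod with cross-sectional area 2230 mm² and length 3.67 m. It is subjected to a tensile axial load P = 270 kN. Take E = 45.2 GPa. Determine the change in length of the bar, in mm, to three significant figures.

δ_mech = NL/(AE) = 270000·3670/(2230·45200) = 9.831 mm.

9.83 mm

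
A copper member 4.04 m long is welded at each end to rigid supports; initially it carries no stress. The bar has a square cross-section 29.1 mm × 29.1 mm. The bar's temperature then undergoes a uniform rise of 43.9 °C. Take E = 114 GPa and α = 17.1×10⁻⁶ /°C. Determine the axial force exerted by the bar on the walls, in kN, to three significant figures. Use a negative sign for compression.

-72.5 kN

Free thermal expansion αLΔT = 17.1e-6 · 4040 · 43.9 = 3.033 mm.
The walls impose strain ε = −(3.033)/4040 = -7.5069e-04; σ = Eε = 114000 · -7.5069e-04 = -85.58 MPa.
Wall reaction R = σ·A = -85.58·846.8 = -72470 N = -72.47 kN.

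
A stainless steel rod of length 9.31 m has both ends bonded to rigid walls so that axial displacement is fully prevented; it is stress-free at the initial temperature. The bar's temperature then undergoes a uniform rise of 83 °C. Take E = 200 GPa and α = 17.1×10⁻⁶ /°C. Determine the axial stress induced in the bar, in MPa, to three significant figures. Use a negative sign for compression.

-284 MPa

Free thermal expansion αLΔT = 17.1e-6 · 9310 · 83 = 13.21 mm.
The walls impose strain ε = −(13.21)/9310 = -1.4193e-03; σ = Eε = 200000 · -1.4193e-03 = -283.9 MPa.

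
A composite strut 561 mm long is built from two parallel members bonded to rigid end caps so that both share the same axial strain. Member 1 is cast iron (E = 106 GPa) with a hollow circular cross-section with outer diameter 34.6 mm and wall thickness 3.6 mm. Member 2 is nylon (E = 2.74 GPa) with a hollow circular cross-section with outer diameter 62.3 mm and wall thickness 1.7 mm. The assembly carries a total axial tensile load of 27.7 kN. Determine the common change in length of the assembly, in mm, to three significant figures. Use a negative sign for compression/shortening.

A_1 = 350.6 mm².
A_2 = 323.6 mm².
Equal strain + equilibrium ⇒ each member carries load in proportion to AE: A₁E₁ = 37160000 N, A₂E₂ = 886800 N, ΣAE = 38050000 N.
δ = PL/ΣAE = 27700·561/38050000 = 0.4084 mm.

0.408 mm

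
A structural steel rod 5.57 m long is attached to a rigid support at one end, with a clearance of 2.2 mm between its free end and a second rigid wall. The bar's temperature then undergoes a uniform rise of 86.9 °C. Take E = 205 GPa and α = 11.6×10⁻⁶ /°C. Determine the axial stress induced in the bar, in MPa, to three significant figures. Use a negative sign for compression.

-126 MPa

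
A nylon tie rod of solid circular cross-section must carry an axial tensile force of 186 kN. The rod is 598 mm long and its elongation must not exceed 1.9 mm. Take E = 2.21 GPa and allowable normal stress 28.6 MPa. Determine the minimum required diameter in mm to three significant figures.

Required area A ≥ P/σ_allow = 186000/28.6 = 6503 mm².
For a solid circular section, d ≥ √(4A/π) = 91 mm.
Elongation limit: A ≥ PL/(Eδ_allow) = 186000·598/(2210·1.9) = 26490 mm² ⇒ d ≥ 183.6 mm.
The elongation limit governs.

184 mm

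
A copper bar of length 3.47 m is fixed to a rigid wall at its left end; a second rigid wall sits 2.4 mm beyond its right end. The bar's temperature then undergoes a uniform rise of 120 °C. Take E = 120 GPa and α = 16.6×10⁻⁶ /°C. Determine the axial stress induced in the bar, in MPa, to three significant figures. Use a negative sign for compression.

-156 MPa

Free thermal expansion αLΔT = 16.6e-6 · 3470 · 120 = 6.912 mm.
The walls engage after the gap closes; constrained expansion = 6.912 − 2.4 = 4.512 mm.
The walls impose strain ε = −(4.512)/3470 = -1.3004e-03; σ = Eε = 120000 · -1.3004e-03 = -156 MPa.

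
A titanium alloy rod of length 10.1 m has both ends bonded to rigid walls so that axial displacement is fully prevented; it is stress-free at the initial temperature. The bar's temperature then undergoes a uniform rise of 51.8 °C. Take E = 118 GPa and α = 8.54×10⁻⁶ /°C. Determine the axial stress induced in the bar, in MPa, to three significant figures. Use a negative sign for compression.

-52.2 MPa

Free thermal expansion αLΔT = 8.54e-6 · 10100 · 51.8 = 4.468 mm.
The walls impose strain ε = −(4.468)/10100 = -4.4237e-04; σ = Eε = 118000 · -4.4237e-04 = -52.2 MPa.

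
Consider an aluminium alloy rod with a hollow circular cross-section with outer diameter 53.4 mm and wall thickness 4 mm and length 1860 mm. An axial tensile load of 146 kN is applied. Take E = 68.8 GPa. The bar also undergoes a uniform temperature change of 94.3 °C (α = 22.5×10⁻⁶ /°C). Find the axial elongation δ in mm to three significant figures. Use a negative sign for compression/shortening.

10.3 mm

A = 620.8 mm².
δ_mech = NL/(AE) = 146000·1860/(620.8·68800) = 6.358 mm.
δ_thermal = αLΔT = 22.5e-6·1860·94.3 = 3.946 mm.
δ = δ_mech + δ_thermal = 10.3 mm.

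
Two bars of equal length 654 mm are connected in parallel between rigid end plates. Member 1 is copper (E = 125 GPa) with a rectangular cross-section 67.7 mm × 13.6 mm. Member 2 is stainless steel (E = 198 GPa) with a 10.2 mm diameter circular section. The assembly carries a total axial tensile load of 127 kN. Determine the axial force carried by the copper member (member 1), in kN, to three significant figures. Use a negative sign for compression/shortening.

111 kN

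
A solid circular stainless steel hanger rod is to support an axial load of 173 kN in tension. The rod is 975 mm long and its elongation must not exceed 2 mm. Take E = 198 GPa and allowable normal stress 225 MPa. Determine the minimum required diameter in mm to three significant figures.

31.3 mm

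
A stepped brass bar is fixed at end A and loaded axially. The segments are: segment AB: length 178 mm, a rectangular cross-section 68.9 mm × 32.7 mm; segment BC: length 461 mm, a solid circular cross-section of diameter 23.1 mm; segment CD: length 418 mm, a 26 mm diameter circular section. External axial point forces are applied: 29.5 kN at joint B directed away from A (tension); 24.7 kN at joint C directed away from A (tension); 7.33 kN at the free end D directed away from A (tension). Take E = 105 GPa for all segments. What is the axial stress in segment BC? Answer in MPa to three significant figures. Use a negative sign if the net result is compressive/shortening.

76.4 MPa

Internal axial forces (sectioning from the free end, tension +): N_CD = 7.33 kN, N_BC = 32.03 kN, N_AB = 61.53 kN.
A_BC = 419.1 mm².
σ_BC = N_BC/A_BC = 32030/419.1 = 76.43 MPa.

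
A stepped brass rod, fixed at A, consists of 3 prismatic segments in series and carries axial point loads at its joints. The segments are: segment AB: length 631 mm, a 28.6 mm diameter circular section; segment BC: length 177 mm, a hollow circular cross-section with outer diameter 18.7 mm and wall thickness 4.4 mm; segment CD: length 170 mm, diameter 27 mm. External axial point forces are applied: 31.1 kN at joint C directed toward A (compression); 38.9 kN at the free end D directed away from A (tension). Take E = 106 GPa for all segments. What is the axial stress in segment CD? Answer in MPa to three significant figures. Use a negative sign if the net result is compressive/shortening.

67.9 MPa

Internal axial forces (sectioning from the free end, tension +): N_CD = 38.9 kN, N_BC = 7.8 kN, N_AB = 7.8 kN.
A_CD = 572.6 mm².
σ_CD = N_CD/A_CD = 38900/572.6 = 67.94 MPa.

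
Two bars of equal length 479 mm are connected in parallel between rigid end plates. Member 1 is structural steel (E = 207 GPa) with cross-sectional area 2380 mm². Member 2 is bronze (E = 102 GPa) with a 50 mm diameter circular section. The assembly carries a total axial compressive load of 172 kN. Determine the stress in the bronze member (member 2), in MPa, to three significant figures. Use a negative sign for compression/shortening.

-25.3 MPa

A_2 = 1963 mm².
Equal strain + equilibrium ⇒ each member carries load in proportion to AE: A₁E₁ = 492700000 N, A₂E₂ = 200300000 N, ΣAE = 692900000 N.
σ₂ = P·E₂/ΣAE = -172000·102000/692900000 = -25.32 MPa.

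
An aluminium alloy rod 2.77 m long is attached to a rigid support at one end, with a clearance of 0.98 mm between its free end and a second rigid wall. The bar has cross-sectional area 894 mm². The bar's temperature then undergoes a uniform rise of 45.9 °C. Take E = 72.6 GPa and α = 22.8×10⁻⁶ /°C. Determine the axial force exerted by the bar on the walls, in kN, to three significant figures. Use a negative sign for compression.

-45.0 kN

Free thermal expansion αLΔT = 22.8e-6 · 2770 · 45.9 = 2.899 mm.
The walls engage after the gap closes; constrained expansion = 2.899 − 0.98 = 1.919 mm.
The walls impose strain ε = −(1.919)/2770 = -6.9273e-04; σ = Eε = 72600 · -6.9273e-04 = -50.29 MPa.
Wall reaction R = σ·A = -50.29·894 = -44960 N = -44.96 kN.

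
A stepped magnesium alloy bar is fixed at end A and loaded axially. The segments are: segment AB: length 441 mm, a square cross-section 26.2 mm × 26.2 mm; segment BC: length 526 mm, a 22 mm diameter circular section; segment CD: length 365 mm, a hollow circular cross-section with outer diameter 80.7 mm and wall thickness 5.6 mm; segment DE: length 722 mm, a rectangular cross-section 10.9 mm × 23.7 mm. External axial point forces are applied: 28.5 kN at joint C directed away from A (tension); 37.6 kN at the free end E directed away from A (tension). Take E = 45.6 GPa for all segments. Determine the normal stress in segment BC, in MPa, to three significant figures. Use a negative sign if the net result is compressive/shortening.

Internal axial forces (sectioning from the free end, tension +): N_DE = 37.6 kN, N_CD = 37.6 kN, N_BC = 66.1 kN, N_AB = 66.1 kN.
A_BC = 380.1 mm².
σ_BC = N_BC/A_BC = 66100/380.1 = 173.9 MPa.

174 MPa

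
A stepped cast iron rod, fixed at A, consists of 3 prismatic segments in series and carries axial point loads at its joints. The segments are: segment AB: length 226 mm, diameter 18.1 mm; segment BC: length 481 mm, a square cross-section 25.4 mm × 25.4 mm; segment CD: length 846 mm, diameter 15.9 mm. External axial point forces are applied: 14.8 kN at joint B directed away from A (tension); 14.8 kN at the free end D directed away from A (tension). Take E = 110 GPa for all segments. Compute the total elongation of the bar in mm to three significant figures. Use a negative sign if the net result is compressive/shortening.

Internal axial forces (sectioning from the free end, tension +): N_CD = 14.8 kN, N_BC = 14.8 kN, N_AB = 29.6 kN.
A_AB = 257.3 mm².
A_BC = 645.2 mm².
A_CD = 198.6 mm².
δ_AB = 29600·226/(257.3·110000) = 0.2364 mm
δ_BC = 14800·481/(645.2·110000) = 0.1003 mm
δ_CD = 14800·846/(198.6·110000) = 0.5733 mm
δ = Σδ_i = 0.9099 mm.

0.910 mm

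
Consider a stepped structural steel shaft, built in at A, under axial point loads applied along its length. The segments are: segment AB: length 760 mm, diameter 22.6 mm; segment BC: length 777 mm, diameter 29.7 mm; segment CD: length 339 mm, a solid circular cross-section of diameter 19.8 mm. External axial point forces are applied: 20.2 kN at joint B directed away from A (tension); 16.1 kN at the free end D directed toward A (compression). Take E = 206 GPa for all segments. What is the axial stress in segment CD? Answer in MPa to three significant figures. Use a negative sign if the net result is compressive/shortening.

-52.3 MPa

Internal axial forces (sectioning from the free end, tension +): N_CD = -16.1 kN, N_BC = -16.1 kN, N_AB = 4.1 kN.
A_CD = 307.9 mm².
σ_CD = N_CD/A_CD = -16100/307.9 = -52.29 MPa.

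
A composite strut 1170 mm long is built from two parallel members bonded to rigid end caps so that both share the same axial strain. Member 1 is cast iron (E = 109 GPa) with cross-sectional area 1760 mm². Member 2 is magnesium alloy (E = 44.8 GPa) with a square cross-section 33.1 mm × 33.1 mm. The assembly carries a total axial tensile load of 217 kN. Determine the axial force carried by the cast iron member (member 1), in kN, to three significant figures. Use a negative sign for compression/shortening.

173 kN

A_2 = 1096 mm².
Equal strain + equilibrium ⇒ each member carries load in proportion to AE: A₁E₁ = 191800000 N, A₂E₂ = 49080000 N, ΣAE = 240900000 N.
F₁ = P·A₁E₁/ΣAE = 217000·191800000/240900000 = 172800 N.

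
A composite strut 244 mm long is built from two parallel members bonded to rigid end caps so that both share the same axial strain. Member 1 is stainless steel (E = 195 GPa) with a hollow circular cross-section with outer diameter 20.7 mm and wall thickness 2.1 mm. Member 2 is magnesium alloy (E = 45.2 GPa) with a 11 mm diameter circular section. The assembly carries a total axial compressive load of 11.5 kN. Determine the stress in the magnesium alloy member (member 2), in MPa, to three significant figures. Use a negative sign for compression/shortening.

A_1 = 122.7 mm².
A_2 = 95.03 mm².
Equal strain + equilibrium ⇒ each member carries load in proportion to AE: A₁E₁ = 23930000 N, A₂E₂ = 4295000 N, ΣAE = 28220000 N.
σ₂ = P·E₂/ΣAE = -11500·45200/28220000 = -18.42 MPa.

-18.4 MPa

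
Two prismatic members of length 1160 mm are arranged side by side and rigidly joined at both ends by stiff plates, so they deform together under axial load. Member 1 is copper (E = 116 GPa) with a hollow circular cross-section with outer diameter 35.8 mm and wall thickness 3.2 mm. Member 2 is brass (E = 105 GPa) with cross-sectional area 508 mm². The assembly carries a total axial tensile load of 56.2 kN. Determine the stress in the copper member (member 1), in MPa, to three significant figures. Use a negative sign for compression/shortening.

A_1 = 327.7 mm².
Equal strain + equilibrium ⇒ each member carries load in proportion to AE: A₁E₁ = 38020000 N, A₂E₂ = 53340000 N, ΣAE = 91360000 N.
σ₁ = P·E₁/ΣAE = 56200·116000/91360000 = 71.36 MPa.

71.4 MPa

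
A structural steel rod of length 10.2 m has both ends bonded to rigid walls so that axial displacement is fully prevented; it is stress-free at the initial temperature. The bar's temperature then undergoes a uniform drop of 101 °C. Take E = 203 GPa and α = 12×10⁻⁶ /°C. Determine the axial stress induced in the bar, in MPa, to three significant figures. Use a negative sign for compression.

Free thermal expansion αLΔT = 12e-6 · 10200 · -101 = -12.36 mm.
The walls impose strain ε = −(-12.36)/10200 = 1.2120e-03; σ = Eε = 203000 · 1.2120e-03 = 246 MPa.

246 MPa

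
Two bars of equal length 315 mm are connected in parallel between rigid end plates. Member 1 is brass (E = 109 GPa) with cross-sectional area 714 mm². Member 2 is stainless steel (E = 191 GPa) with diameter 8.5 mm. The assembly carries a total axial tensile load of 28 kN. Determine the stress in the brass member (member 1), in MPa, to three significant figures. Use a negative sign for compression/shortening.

A_2 = 56.75 mm².
Equal strain + equilibrium ⇒ each member carries load in proportion to AE: A₁E₁ = 77830000 N, A₂E₂ = 10840000 N, ΣAE = 88660000 N.
σ₁ = P·E₁/ΣAE = 28000·109000/88660000 = 34.42 MPa.

34.4 MPa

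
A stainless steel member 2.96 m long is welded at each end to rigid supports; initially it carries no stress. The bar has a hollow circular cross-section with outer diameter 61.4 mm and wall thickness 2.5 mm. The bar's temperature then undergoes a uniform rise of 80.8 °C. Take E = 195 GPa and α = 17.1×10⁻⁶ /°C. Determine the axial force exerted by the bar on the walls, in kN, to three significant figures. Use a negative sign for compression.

Free thermal expansion αLΔT = 17.1e-6 · 2960 · 80.8 = 4.09 mm.
The walls impose strain ε = −(4.09)/2960 = -1.3817e-03; σ = Eε = 195000 · -1.3817e-03 = -269.4 MPa.
Wall reaction R = σ·A = -269.4·462.6 = -124600 N = -124.6 kN.

-125 kN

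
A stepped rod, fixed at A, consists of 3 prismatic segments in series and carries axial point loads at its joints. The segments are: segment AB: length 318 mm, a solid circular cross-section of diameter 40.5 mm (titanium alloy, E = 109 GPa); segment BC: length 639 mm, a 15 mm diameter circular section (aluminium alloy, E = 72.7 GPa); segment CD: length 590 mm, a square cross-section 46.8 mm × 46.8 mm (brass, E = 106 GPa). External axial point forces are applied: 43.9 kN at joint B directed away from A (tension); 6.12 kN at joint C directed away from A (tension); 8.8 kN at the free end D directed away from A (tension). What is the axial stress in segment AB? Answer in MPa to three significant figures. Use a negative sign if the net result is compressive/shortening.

45.7 MPa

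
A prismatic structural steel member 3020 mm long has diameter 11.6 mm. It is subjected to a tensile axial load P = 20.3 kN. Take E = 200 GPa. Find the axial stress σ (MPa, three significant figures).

A = 105.7 mm².
σ = N/A = 20300/105.7 = 192.1 MPa.

192 MPa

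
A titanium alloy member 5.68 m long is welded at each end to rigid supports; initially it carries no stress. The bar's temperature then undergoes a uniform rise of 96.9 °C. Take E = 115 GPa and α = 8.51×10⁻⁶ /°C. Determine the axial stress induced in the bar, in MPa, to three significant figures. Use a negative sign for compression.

-94.8 MPa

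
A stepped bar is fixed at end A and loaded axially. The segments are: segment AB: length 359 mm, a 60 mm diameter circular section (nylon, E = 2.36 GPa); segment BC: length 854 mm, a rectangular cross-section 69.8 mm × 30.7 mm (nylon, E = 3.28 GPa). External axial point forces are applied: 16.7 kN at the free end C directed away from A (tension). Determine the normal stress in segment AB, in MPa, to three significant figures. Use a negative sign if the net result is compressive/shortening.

5.91 MPa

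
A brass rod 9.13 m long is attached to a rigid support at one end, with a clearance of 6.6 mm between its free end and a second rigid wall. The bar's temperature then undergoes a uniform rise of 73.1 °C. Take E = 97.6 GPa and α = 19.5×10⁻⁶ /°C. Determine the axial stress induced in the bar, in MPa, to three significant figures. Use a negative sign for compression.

Free thermal expansion αLΔT = 19.5e-6 · 9130 · 73.1 = 13.01 mm.
The walls engage after the gap closes; constrained expansion = 13.01 − 6.6 = 6.414 mm.
The walls impose strain ε = −(6.414)/9130 = -7.0256e-04; σ = Eε = 97600 · -7.0256e-04 = -68.57 MPa.

-68.6 MPa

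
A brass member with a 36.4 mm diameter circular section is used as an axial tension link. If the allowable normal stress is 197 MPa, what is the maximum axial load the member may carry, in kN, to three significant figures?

205 kN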